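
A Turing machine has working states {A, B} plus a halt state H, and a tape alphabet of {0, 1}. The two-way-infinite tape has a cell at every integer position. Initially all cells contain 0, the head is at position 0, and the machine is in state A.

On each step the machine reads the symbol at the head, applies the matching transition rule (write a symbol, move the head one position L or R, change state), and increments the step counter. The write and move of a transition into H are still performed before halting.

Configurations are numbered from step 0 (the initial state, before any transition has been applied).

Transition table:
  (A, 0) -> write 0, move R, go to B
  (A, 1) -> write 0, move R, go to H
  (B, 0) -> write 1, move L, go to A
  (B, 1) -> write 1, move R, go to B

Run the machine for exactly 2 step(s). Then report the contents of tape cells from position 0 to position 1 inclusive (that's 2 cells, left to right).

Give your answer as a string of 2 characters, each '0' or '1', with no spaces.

Step 1: in state A at pos 0, read 0 -> (A,0)->write 0,move R,goto B. Now: state=B, head=1, tape[-1..2]=0000 (head:   ^)
Step 2: in state B at pos 1, read 0 -> (B,0)->write 1,move L,goto A. Now: state=A, head=0, tape[-1..2]=0010 (head:  ^)

Answer: 01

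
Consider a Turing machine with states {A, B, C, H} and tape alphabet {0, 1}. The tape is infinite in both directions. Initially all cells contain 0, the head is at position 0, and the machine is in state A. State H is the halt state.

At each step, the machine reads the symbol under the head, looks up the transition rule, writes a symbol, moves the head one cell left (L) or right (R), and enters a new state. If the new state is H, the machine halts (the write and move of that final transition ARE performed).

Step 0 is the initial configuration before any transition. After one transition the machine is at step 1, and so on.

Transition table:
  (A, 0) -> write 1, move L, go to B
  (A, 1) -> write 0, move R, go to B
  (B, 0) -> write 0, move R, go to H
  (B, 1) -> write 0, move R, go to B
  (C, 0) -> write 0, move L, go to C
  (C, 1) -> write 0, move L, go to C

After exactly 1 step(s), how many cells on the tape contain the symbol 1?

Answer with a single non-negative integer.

Answer: 1

Derivation:
Step 1: in state A at pos 0, read 0 -> (A,0)->write 1,move L,goto B. Now: state=B, head=-1, tape[-2..1]=0010 (head:  ^)
Cells containing 1 after step 1: {0} -> 1 cell(s)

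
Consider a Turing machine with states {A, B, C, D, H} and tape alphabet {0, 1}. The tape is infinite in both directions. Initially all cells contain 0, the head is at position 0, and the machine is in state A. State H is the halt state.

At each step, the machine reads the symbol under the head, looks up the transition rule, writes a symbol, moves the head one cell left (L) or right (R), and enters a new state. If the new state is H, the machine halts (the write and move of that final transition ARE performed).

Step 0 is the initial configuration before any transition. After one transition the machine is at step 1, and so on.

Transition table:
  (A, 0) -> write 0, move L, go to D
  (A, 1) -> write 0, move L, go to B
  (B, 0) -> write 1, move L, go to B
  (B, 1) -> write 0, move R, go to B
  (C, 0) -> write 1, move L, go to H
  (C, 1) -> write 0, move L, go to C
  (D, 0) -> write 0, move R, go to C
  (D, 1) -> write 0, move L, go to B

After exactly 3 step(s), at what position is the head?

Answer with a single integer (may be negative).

Step 1: in state A at pos 0, read 0 -> (A,0)->write 0,move L,goto D. Now: state=D, head=-1, tape[-2..1]=0000 (head:  ^)
Step 2: in state D at pos -1, read 0 -> (D,0)->write 0,move R,goto C. Now: state=C, head=0, tape[-2..1]=0000 (head:   ^)
Step 3: in state C at pos 0, read 0 -> (C,0)->write 1,move L,goto H. Now: state=H, head=-1, tape[-2..1]=0010 (head:  ^)

Answer: -1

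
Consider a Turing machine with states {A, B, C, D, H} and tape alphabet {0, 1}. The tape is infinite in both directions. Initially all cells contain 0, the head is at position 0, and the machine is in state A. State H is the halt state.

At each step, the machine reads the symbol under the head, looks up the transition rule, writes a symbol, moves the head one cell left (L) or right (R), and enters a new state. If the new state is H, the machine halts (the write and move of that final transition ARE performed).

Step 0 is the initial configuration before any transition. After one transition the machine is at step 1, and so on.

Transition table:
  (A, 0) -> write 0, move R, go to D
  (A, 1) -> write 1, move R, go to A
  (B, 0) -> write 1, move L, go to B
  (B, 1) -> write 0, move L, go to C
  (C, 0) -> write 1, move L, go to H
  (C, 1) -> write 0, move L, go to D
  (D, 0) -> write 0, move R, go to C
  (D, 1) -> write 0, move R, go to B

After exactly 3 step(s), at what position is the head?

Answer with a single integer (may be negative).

Answer: 1

Derivation:
Step 1: in state A at pos 0, read 0 -> (A,0)->write 0,move R,goto D. Now: state=D, head=1, tape[-1..2]=0000 (head:   ^)
Step 2: in state D at pos 1, read 0 -> (D,0)->write 0,move R,goto C. Now: state=C, head=2, tape[-1..3]=00000 (head:    ^)
Step 3: in state C at pos 2, read 0 -> (C,0)->write 1,move L,goto H. Now: state=H, head=1, tape[-1..3]=00010 (head:   ^)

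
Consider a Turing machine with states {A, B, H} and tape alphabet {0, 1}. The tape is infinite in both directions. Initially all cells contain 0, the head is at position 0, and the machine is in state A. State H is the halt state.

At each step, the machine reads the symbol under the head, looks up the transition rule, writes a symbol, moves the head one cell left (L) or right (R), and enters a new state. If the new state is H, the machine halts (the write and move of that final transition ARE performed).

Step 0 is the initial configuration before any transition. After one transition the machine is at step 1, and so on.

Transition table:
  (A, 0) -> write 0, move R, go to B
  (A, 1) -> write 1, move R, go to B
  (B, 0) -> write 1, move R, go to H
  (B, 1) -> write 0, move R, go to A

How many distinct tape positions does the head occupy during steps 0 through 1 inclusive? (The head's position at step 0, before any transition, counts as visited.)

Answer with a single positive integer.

Answer: 2

Derivation:
Step 1: in state A at pos 0, read 0 -> (A,0)->write 0,move R,goto B. Now: state=B, head=1, tape[-1..2]=0000 (head:   ^)
Head positions at steps 0..1: starting at 0, distinct positions visited = {0, 1} -> 2 position(s)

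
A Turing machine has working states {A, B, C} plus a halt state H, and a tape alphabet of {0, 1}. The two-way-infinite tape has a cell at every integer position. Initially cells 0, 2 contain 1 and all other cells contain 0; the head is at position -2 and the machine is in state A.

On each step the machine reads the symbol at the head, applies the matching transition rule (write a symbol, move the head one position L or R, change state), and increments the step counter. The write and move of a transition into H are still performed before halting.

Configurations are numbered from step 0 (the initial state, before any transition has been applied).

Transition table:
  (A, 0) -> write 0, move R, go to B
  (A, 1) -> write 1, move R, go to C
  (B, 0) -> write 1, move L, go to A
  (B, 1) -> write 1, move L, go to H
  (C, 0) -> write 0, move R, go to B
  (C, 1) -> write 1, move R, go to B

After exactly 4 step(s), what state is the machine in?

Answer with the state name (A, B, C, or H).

Answer: H

Derivation:
Step 1: in state A at pos -2, read 0 -> (A,0)->write 0,move R,goto B. Now: state=B, head=-1, tape[-3..3]=0001010 (head:   ^)
Step 2: in state B at pos -1, read 0 -> (B,0)->write 1,move L,goto A. Now: state=A, head=-2, tape[-3..3]=0011010 (head:  ^)
Step 3: in state A at pos -2, read 0 -> (A,0)->write 0,move R,goto B. Now: state=B, head=-1, tape[-3..3]=0011010 (head:   ^)
Step 4: in state B at pos -1, read 1 -> (B,1)->write 1,move L,goto H. Now: state=H, head=-2, tape[-3..3]=0011010 (head:  ^)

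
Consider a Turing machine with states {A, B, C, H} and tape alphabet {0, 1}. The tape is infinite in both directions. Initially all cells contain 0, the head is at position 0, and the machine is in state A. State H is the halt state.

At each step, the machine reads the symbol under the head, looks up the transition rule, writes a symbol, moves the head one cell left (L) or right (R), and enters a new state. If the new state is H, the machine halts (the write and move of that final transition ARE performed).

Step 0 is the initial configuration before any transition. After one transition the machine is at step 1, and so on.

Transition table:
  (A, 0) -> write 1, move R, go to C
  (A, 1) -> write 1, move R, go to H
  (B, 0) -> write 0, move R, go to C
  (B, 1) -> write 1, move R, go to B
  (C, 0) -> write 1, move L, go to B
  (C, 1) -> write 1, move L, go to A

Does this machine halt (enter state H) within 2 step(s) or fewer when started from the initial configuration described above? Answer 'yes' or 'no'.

Answer: no

Derivation:
Step 1: in state A at pos 0, read 0 -> (A,0)->write 1,move R,goto C. Now: state=C, head=1, tape[-1..2]=0100 (head:   ^)
Step 2: in state C at pos 1, read 0 -> (C,0)->write 1,move L,goto B. Now: state=B, head=0, tape[-1..2]=0110 (head:  ^)
After 2 step(s): state = B (not H) -> not halted within 2 -> no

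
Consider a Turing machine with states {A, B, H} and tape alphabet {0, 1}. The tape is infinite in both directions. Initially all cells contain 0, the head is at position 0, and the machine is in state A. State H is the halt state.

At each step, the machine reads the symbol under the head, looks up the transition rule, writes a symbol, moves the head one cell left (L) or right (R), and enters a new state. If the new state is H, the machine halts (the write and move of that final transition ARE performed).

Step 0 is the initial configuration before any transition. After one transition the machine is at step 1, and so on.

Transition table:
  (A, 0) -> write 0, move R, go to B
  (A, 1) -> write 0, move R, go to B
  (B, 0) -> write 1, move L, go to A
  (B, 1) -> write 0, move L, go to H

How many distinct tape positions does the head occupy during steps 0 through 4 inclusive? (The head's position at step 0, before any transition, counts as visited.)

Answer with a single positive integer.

Answer: 2

Derivation:
Step 1: in state A at pos 0, read 0 -> (A,0)->write 0,move R,goto B. Now: state=B, head=1, tape[-1..2]=0000 (head:   ^)
Step 2: in state B at pos 1, read 0 -> (B,0)->write 1,move L,goto A. Now: state=A, head=0, tape[-1..2]=0010 (head:  ^)
Step 3: in state A at pos 0, read 0 -> (A,0)->write 0,move R,goto B. Now: state=B, head=1, tape[-1..2]=0010 (head:   ^)
Step 4: in state B at pos 1, read 1 -> (B,1)->write 0,move L,goto H. Now: state=H, head=0, tape[-1..2]=0000 (head:  ^)
Head positions at steps 0..4: starting at 0, distinct positions visited = {0, 1} -> 2 position(s)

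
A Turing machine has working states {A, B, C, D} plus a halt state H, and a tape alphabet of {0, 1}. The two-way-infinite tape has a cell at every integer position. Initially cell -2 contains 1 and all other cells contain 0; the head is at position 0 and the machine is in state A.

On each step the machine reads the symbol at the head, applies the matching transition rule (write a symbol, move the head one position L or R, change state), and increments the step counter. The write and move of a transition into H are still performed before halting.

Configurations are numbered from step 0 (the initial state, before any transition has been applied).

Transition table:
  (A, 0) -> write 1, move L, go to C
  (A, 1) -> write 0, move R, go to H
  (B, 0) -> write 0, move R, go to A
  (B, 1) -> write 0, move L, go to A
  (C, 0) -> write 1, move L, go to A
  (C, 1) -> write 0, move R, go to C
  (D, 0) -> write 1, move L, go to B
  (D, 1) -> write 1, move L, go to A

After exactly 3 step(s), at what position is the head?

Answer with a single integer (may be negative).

Answer: -1

Derivation:
Step 1: in state A at pos 0, read 0 -> (A,0)->write 1,move L,goto C. Now: state=C, head=-1, tape[-3..1]=01010 (head:   ^)
Step 2: in state C at pos -1, read 0 -> (C,0)->write 1,move L,goto A. Now: state=A, head=-2, tape[-3..1]=01110 (head:  ^)
Step 3: in state A at pos -2, read 1 -> (A,1)->write 0,move R,goto H. Now: state=H, head=-1, tape[-3..1]=00110 (head:   ^)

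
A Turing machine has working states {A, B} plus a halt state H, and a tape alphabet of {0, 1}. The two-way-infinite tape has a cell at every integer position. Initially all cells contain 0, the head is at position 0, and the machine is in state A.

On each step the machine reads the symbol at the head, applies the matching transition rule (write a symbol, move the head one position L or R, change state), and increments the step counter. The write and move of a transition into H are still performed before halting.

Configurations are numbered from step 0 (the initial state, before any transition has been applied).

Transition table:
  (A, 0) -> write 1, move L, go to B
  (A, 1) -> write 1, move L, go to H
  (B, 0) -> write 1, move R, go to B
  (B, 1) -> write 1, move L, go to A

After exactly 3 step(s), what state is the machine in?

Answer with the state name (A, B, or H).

Step 1: in state A at pos 0, read 0 -> (A,0)->write 1,move L,goto B. Now: state=B, head=-1, tape[-2..1]=0010 (head:  ^)
Step 2: in state B at pos -1, read 0 -> (B,0)->write 1,move R,goto B. Now: state=B, head=0, tape[-2..1]=0110 (head:   ^)
Step 3: in state B at pos 0, read 1 -> (B,1)->write 1,move L,goto A. Now: state=A, head=-1, tape[-2..1]=0110 (head:  ^)

Answer: A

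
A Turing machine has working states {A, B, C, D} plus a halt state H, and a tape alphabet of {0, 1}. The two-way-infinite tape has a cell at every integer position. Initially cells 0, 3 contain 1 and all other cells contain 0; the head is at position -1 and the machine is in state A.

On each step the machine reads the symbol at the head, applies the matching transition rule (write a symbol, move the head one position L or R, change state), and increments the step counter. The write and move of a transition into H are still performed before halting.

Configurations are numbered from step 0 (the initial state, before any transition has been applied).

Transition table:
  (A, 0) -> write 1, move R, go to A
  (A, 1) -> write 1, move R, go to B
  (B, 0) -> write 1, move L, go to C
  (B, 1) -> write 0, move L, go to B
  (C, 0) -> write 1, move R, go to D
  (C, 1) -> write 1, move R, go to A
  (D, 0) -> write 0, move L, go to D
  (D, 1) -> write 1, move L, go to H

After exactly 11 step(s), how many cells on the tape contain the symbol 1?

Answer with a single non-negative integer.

Answer: 2

Derivation:
Step 1: in state A at pos -1, read 0 -> (A,0)->write 1,move R,goto A. Now: state=A, head=0, tape[-2..4]=0110010 (head:   ^)
Step 2: in state A at pos 0, read 1 -> (A,1)->write 1,move R,goto B. Now: state=B, head=1, tape[-2..4]=0110010 (head:    ^)
Step 3: in state B at pos 1, read 0 -> (B,0)->write 1,move L,goto C. Now: state=C, head=0, tape[-2..4]=0111010 (head:   ^)
Step 4: in state C at pos 0, read 1 -> (C,1)->write 1,move R,goto A. Now: state=A, head=1, tape[-2..4]=0111010 (head:    ^)
Step 5: in state A at pos 1, read 1 -> (A,1)->write 1,move R,goto B. Now: state=B, head=2, tape[-2..4]=0111010 (head:     ^)
Step 6: in state B at pos 2, read 0 -> (B,0)->write 1,move L,goto C. Now: state=C, head=1, tape[-2..4]=0111110 (head:    ^)
Step 7: in state C at pos 1, read 1 -> (C,1)->write 1,move R,goto A. Now: state=A, head=2, tape[-2..4]=0111110 (head:     ^)
Step 8: in state A at pos 2, read 1 -> (A,1)->write 1,move R,goto B. Now: state=B, head=3, tape[-2..4]=0111110 (head:      ^)
Step 9: in state B at pos 3, read 1 -> (B,1)->write 0,move L,goto B. Now: state=B, head=2, tape[-2..4]=0111100 (head:     ^)
Step 10: in state B at pos 2, read 1 -> (B,1)->write 0,move L,goto B. Now: state=B, head=1, tape[-2..4]=0111000 (head:    ^)
Step 11: in state B at pos 1, read 1 -> (B,1)->write 0,move L,goto B. Now: state=B, head=0, tape[-2..4]=0110000 (head:   ^)
Cells containing 1 after step 11: {-1, 0} -> 2 cell(s)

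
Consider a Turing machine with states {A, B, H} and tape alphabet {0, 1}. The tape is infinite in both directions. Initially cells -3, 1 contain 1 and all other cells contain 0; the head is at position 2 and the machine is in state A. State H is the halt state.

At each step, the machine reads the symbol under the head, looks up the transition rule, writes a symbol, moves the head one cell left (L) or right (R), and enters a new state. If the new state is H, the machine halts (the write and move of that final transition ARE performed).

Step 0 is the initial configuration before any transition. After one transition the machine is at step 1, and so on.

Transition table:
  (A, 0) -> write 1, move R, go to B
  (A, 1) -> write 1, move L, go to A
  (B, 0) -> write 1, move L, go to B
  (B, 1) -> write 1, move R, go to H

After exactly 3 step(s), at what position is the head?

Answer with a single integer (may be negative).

Step 1: in state A at pos 2, read 0 -> (A,0)->write 1,move R,goto B. Now: state=B, head=3, tape[-4..4]=010001100 (head:        ^)
Step 2: in state B at pos 3, read 0 -> (B,0)->write 1,move L,goto B. Now: state=B, head=2, tape[-4..4]=010001110 (head:       ^)
Step 3: in state B at pos 2, read 1 -> (B,1)->write 1,move R,goto H. Now: state=H, head=3, tape[-4..4]=010001110 (head:        ^)

Answer: 3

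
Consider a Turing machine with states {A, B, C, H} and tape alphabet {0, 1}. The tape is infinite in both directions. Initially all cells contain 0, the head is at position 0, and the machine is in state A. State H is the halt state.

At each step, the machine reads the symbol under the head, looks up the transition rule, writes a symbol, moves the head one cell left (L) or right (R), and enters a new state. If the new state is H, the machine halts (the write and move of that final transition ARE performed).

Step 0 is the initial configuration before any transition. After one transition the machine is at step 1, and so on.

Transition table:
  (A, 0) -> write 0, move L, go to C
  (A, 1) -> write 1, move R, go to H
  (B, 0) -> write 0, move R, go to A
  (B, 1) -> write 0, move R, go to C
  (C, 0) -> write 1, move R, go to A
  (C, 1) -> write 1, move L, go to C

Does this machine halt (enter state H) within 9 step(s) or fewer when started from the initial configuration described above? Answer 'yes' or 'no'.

Answer: yes

Derivation:
Step 1: in state A at pos 0, read 0 -> (A,0)->write 0,move L,goto C. Now: state=C, head=-1, tape[-2..1]=0000 (head:  ^)
Step 2: in state C at pos -1, read 0 -> (C,0)->write 1,move R,goto A. Now: state=A, head=0, tape[-2..1]=0100 (head:   ^)
Step 3: in state A at pos 0, read 0 -> (A,0)->write 0,move L,goto C. Now: state=C, head=-1, tape[-2..1]=0100 (head:  ^)
Step 4: in state C at pos -1, read 1 -> (C,1)->write 1,move L,goto C. Now: state=C, head=-2, tape[-3..1]=00100 (head:  ^)
Step 5: in state C at pos -2, read 0 -> (C,0)->write 1,move R,goto A. Now: state=A, head=-1, tape[-3..1]=01100 (head:   ^)
Step 6: in state A at pos -1, read 1 -> (A,1)->write 1,move R,goto H. Now: state=H, head=0, tape[-3..1]=01100 (head:    ^)
State H reached at step 6; 6 <= 9 -> yes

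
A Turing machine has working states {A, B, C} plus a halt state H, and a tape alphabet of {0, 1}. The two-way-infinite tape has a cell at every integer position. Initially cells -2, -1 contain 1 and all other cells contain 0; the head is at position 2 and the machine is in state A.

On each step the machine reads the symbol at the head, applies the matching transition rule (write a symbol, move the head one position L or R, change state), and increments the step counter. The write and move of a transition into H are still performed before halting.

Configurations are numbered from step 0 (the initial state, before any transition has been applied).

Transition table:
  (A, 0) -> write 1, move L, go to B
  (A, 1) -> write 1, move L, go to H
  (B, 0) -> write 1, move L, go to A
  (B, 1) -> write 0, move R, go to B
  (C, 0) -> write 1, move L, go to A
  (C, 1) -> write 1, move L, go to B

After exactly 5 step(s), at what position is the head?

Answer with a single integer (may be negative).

Step 1: in state A at pos 2, read 0 -> (A,0)->write 1,move L,goto B. Now: state=B, head=1, tape[-3..3]=0110010 (head:     ^)
Step 2: in state B at pos 1, read 0 -> (B,0)->write 1,move L,goto A. Now: state=A, head=0, tape[-3..3]=0110110 (head:    ^)
Step 3: in state A at pos 0, read 0 -> (A,0)->write 1,move L,goto B. Now: state=B, head=-1, tape[-3..3]=0111110 (head:   ^)
Step 4: in state B at pos -1, read 1 -> (B,1)->write 0,move R,goto B. Now: state=B, head=0, tape[-3..3]=0101110 (head:    ^)
Step 5: in state B at pos 0, read 1 -> (B,1)->write 0,move R,goto B. Now: state=B, head=1, tape[-3..3]=0100110 (head:     ^)

Answer: 1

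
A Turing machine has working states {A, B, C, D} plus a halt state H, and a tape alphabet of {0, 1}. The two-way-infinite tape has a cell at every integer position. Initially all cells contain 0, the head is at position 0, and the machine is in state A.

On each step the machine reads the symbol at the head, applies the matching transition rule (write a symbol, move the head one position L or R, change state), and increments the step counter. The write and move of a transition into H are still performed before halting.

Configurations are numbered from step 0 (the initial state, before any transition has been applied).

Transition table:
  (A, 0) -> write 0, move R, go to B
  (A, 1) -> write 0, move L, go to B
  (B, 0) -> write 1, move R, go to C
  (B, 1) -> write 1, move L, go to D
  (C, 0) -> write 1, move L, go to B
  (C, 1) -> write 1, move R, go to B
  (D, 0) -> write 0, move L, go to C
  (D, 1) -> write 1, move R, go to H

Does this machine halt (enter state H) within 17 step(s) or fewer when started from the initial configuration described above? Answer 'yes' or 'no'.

Step 1: in state A at pos 0, read 0 -> (A,0)->write 0,move R,goto B. Now: state=B, head=1, tape[-1..2]=0000 (head:   ^)
Step 2: in state B at pos 1, read 0 -> (B,0)->write 1,move R,goto C. Now: state=C, head=2, tape[-1..3]=00100 (head:    ^)
Step 3: in state C at pos 2, read 0 -> (C,0)->write 1,move L,goto B. Now: state=B, head=1, tape[-1..3]=00110 (head:   ^)
Step 4: in state B at pos 1, read 1 -> (B,1)->write 1,move L,goto D. Now: state=D, head=0, tape[-1..3]=00110 (head:  ^)
Step 5: in state D at pos 0, read 0 -> (D,0)->write 0,move L,goto C. Now: state=C, head=-1, tape[-2..3]=000110 (head:  ^)
Step 6: in state C at pos -1, read 0 -> (C,0)->write 1,move L,goto B. Now: state=B, head=-2, tape[-3..3]=0010110 (head:  ^)
Step 7: in state B at pos -2, read 0 -> (B,0)->write 1,move R,goto C. Now: state=C, head=-1, tape[-3..3]=0110110 (head:   ^)
Step 8: in state C at pos -1, read 1 -> (C,1)->write 1,move R,goto B. Now: state=B, head=0, tape[-3..3]=0110110 (head:    ^)
Step 9: in state B at pos 0, read 0 -> (B,0)->write 1,move R,goto C. Now: state=C, head=1, tape[-3..3]=0111110 (head:     ^)
Step 10: in state C at pos 1, read 1 -> (C,1)->write 1,move R,goto B. Now: state=B, head=2, tape[-3..3]=0111110 (head:      ^)
Step 11: in state B at pos 2, read 1 -> (B,1)->write 1,move L,goto D. Now: state=D, head=1, tape[-3..3]=0111110 (head:     ^)
Step 12: in state D at pos 1, read 1 -> (D,1)->write 1,move R,goto H. Now: state=H, head=2, tape[-3..3]=0111110 (head:      ^)
State H reached at step 12; 12 <= 17 -> yes

Answer: yes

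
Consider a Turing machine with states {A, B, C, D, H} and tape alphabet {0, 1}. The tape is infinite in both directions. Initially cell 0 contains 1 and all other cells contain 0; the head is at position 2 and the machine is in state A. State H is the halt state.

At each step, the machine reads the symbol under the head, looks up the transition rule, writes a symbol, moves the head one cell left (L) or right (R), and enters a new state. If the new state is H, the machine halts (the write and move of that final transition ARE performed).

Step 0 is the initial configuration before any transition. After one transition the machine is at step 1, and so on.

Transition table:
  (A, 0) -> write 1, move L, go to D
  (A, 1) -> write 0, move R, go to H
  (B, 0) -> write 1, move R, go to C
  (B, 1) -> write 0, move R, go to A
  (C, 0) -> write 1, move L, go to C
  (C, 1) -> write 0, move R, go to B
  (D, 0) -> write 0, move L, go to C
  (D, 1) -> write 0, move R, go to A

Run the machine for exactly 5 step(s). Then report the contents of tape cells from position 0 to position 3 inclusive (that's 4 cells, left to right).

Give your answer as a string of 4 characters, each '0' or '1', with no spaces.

Step 1: in state A at pos 2, read 0 -> (A,0)->write 1,move L,goto D. Now: state=D, head=1, tape[-1..3]=01010 (head:   ^)
Step 2: in state D at pos 1, read 0 -> (D,0)->write 0,move L,goto C. Now: state=C, head=0, tape[-1..3]=01010 (head:  ^)
Step 3: in state C at pos 0, read 1 -> (C,1)->write 0,move R,goto B. Now: state=B, head=1, tape[-1..3]=00010 (head:   ^)
Step 4: in state B at pos 1, read 0 -> (B,0)->write 1,move R,goto C. Now: state=C, head=2, tape[-1..3]=00110 (head:    ^)
Step 5: in state C at pos 2, read 1 -> (C,1)->write 0,move R,goto B. Now: state=B, head=3, tape[-1..4]=001000 (head:     ^)

Answer: 0100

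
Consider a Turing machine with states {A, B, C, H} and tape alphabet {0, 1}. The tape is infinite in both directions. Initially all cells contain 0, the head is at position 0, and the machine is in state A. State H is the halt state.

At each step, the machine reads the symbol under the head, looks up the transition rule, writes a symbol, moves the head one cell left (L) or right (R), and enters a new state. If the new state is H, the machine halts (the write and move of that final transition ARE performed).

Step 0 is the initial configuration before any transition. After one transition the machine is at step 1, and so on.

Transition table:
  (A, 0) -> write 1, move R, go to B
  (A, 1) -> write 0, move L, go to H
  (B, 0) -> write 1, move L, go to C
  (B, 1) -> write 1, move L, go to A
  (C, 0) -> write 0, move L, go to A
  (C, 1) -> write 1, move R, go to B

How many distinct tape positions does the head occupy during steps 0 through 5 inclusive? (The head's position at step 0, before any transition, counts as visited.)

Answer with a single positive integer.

Answer: 3

Derivation:
Step 1: in state A at pos 0, read 0 -> (A,0)->write 1,move R,goto B. Now: state=B, head=1, tape[-1..2]=0100 (head:   ^)
Step 2: in state B at pos 1, read 0 -> (B,0)->write 1,move L,goto C. Now: state=C, head=0, tape[-1..2]=0110 (head:  ^)
Step 3: in state C at pos 0, read 1 -> (C,1)->write 1,move R,goto B. Now: state=B, head=1, tape[-1..2]=0110 (head:   ^)
Step 4: in state B at pos 1, read 1 -> (B,1)->write 1,move L,goto A. Now: state=A, head=0, tape[-1..2]=0110 (head:  ^)
Step 5: in state A at pos 0, read 1 -> (A,1)->write 0,move L,goto H. Now: state=H, head=-1, tape[-2..2]=00010 (head:  ^)
Head positions at steps 0..5: starting at 0, distinct positions visited = {-1, 0, 1} -> 3 position(s)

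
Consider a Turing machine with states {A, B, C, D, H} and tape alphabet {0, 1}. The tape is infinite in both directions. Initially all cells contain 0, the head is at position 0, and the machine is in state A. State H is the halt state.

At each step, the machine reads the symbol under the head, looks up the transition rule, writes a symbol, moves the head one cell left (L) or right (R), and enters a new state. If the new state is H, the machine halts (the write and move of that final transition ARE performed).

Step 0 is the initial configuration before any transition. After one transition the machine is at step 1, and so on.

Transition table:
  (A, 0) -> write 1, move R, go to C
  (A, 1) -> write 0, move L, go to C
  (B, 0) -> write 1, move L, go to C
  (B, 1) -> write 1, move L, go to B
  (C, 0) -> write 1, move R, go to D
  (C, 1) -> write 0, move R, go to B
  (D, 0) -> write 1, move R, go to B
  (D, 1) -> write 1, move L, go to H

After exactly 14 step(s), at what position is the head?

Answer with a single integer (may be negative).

Answer: 0

Derivation:
Step 1: in state A at pos 0, read 0 -> (A,0)->write 1,move R,goto C. Now: state=C, head=1, tape[-1..2]=0100 (head:   ^)
Step 2: in state C at pos 1, read 0 -> (C,0)->write 1,move R,goto D. Now: state=D, head=2, tape[-1..3]=01100 (head:    ^)
Step 3: in state D at pos 2, read 0 -> (D,0)->write 1,move R,goto B. Now: state=B, head=3, tape[-1..4]=011100 (head:     ^)
Step 4: in state B at pos 3, read 0 -> (B,0)->write 1,move L,goto C. Now: state=C, head=2, tape[-1..4]=011110 (head:    ^)
Step 5: in state C at pos 2, read 1 -> (C,1)->write 0,move R,goto B. Now: state=B, head=3, tape[-1..4]=011010 (head:     ^)
Step 6: in state B at pos 3, read 1 -> (B,1)->write 1,move L,goto B. Now: state=B, head=2, tape[-1..4]=011010 (head:    ^)
Step 7: in state B at pos 2, read 0 -> (B,0)->write 1,move L,goto C. Now: state=C, head=1, tape[-1..4]=011110 (head:   ^)
Step 8: in state C at pos 1, read 1 -> (C,1)->write 0,move R,goto B. Now: state=B, head=2, tape[-1..4]=010110 (head:    ^)
Step 9: in state B at pos 2, read 1 -> (B,1)->write 1,move L,goto B. Now: state=B, head=1, tape[-1..4]=010110 (head:   ^)
Step 10: in state B at pos 1, read 0 -> (B,0)->write 1,move L,goto C. Now: state=C, head=0, tape[-1..4]=011110 (head:  ^)
Step 11: in state C at pos 0, read 1 -> (C,1)->write 0,move R,goto B. Now: state=B, head=1, tape[-1..4]=001110 (head:   ^)
Step 12: in state B at pos 1, read 1 -> (B,1)->write 1,move L,goto B. Now: state=B, head=0, tape[-1..4]=001110 (head:  ^)
Step 13: in state B at pos 0, read 0 -> (B,0)->write 1,move L,goto C. Now: state=C, head=-1, tape[-2..4]=0011110 (head:  ^)
Step 14: in state C at pos -1, read 0 -> (C,0)->write 1,move R,goto D. Now: state=D, head=0, tape[-2..4]=0111110 (head:   ^)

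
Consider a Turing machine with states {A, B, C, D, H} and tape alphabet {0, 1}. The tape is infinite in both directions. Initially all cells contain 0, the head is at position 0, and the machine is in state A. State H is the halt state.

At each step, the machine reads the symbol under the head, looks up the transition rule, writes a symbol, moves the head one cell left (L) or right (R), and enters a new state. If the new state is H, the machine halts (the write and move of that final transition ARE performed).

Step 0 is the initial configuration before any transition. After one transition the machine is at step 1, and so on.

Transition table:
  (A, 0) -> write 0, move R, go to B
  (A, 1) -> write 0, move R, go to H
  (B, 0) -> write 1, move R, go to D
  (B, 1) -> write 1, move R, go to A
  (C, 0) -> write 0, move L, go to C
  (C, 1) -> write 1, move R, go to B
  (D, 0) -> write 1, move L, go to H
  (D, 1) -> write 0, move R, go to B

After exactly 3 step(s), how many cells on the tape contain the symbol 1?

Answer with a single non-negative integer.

Answer: 2

Derivation:
Step 1: in state A at pos 0, read 0 -> (A,0)->write 0,move R,goto B. Now: state=B, head=1, tape[-1..2]=0000 (head:   ^)
Step 2: in state B at pos 1, read 0 -> (B,0)->write 1,move R,goto D. Now: state=D, head=2, tape[-1..3]=00100 (head:    ^)
Step 3: in state D at pos 2, read 0 -> (D,0)->write 1,move L,goto H. Now: state=H, head=1, tape[-1..3]=00110 (head:   ^)
Cells containing 1 after step 3: {1, 2} -> 2 cell(s)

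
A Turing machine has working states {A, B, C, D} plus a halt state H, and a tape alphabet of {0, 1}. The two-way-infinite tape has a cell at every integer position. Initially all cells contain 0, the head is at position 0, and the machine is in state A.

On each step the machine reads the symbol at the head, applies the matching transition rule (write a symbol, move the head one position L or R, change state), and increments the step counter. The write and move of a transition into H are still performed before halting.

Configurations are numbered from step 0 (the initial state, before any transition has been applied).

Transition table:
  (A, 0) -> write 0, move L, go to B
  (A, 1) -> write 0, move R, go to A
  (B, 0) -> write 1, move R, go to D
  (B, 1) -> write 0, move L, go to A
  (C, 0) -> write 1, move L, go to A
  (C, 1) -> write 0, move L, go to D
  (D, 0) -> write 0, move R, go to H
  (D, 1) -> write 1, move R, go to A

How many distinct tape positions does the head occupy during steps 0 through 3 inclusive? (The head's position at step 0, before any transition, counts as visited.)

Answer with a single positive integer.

Answer: 3

Derivation:
Step 1: in state A at pos 0, read 0 -> (A,0)->write 0,move L,goto B. Now: state=B, head=-1, tape[-2..1]=0000 (head:  ^)
Step 2: in state B at pos -1, read 0 -> (B,0)->write 1,move R,goto D. Now: state=D, head=0, tape[-2..1]=0100 (head:   ^)
Step 3: in state D at pos 0, read 0 -> (D,0)->write 0,move R,goto H. Now: state=H, head=1, tape[-2..2]=01000 (head:    ^)
Head positions at steps 0..3: starting at 0, distinct positions visited = {-1, 0, 1} -> 3 position(s)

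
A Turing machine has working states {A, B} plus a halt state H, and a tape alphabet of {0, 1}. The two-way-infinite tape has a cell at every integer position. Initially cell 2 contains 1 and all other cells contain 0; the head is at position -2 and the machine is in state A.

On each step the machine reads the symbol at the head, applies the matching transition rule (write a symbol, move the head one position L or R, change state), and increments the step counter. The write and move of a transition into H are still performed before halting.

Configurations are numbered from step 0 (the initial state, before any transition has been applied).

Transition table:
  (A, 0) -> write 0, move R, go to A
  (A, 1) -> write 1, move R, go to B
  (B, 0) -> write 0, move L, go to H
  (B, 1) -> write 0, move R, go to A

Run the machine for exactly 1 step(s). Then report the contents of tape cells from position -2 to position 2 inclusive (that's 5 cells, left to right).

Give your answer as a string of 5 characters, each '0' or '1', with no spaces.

Step 1: in state A at pos -2, read 0 -> (A,0)->write 0,move R,goto A. Now: state=A, head=-1, tape[-3..3]=0000010 (head:   ^)

Answer: 00001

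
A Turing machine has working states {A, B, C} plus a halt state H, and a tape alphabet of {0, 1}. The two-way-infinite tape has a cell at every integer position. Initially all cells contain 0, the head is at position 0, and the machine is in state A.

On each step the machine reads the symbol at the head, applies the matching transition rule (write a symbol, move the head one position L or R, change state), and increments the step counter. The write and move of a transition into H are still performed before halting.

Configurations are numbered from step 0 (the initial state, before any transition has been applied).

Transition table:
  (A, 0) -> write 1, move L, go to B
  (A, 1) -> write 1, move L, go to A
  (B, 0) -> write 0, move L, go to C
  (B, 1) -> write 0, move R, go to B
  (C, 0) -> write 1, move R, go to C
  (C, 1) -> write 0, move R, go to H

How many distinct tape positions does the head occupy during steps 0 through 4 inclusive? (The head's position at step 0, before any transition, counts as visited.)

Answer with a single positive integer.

Step 1: in state A at pos 0, read 0 -> (A,0)->write 1,move L,goto B. Now: state=B, head=-1, tape[-2..1]=0010 (head:  ^)
Step 2: in state B at pos -1, read 0 -> (B,0)->write 0,move L,goto C. Now: state=C, head=-2, tape[-3..1]=00010 (head:  ^)
Step 3: in state C at pos -2, read 0 -> (C,0)->write 1,move R,goto C. Now: state=C, head=-1, tape[-3..1]=01010 (head:   ^)
Step 4: in state C at pos -1, read 0 -> (C,0)->write 1,move R,goto C. Now: state=C, head=0, tape[-3..1]=01110 (head:    ^)
Head positions at steps 0..4: starting at 0, distinct positions visited = {-2, -1, 0} -> 3 position(s)

Answer: 3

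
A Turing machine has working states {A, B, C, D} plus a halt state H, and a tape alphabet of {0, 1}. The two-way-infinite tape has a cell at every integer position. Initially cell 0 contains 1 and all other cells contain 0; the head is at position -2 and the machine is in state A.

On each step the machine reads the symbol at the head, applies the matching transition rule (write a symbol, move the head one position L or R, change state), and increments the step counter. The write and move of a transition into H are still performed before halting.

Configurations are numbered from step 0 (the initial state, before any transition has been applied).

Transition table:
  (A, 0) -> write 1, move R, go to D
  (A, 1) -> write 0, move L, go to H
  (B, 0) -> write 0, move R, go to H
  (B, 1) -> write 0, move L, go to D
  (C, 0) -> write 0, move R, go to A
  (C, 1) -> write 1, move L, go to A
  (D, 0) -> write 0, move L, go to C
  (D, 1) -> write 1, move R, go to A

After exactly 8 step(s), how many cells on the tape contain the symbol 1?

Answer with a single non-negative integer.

Step 1: in state A at pos -2, read 0 -> (A,0)->write 1,move R,goto D. Now: state=D, head=-1, tape[-3..1]=01010 (head:   ^)
Step 2: in state D at pos -1, read 0 -> (D,0)->write 0,move L,goto C. Now: state=C, head=-2, tape[-3..1]=01010 (head:  ^)
Step 3: in state C at pos -2, read 1 -> (C,1)->write 1,move L,goto A. Now: state=A, head=-3, tape[-4..1]=001010 (head:  ^)
Step 4: in state A at pos -3, read 0 -> (A,0)->write 1,move R,goto D. Now: state=D, head=-2, tape[-4..1]=011010 (head:   ^)
Step 5: in state D at pos -2, read 1 -> (D,1)->write 1,move R,goto A. Now: state=A, head=-1, tape[-4..1]=011010 (head:    ^)
Step 6: in state A at pos -1, read 0 -> (A,0)->write 1,move R,goto D. Now: state=D, head=0, tape[-4..1]=011110 (head:     ^)
Step 7: in state D at pos 0, read 1 -> (D,1)->write 1,move R,goto A. Now: state=A, head=1, tape[-4..2]=0111100 (head:      ^)
Step 8: in state A at pos 1, read 0 -> (A,0)->write 1,move R,goto D. Now: state=D, head=2, tape[-4..3]=01111100 (head:       ^)
Cells containing 1 after step 8: {-3, -2, -1, 0, 1} -> 5 cell(s)

Answer: 5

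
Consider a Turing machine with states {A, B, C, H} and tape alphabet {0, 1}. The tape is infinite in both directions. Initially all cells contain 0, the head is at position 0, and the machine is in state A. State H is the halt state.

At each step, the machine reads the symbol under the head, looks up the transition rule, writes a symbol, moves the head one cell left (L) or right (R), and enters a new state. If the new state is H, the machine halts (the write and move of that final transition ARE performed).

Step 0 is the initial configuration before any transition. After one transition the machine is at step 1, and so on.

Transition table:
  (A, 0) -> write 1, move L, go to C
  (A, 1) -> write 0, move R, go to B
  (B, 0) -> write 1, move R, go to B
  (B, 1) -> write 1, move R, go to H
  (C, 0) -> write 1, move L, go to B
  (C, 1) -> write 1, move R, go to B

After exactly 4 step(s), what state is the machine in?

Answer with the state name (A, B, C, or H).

Answer: H

Derivation:
Step 1: in state A at pos 0, read 0 -> (A,0)->write 1,move L,goto C. Now: state=C, head=-1, tape[-2..1]=0010 (head:  ^)
Step 2: in state C at pos -1, read 0 -> (C,0)->write 1,move L,goto B. Now: state=B, head=-2, tape[-3..1]=00110 (head:  ^)
Step 3: in state B at pos -2, read 0 -> (B,0)->write 1,move R,goto B. Now: state=B, head=-1, tape[-3..1]=01110 (head:   ^)
Step 4: in state B at pos -1, read 1 -> (B,1)->write 1,move R,goto H. Now: state=H, head=0, tape[-3..1]=01110 (head:    ^)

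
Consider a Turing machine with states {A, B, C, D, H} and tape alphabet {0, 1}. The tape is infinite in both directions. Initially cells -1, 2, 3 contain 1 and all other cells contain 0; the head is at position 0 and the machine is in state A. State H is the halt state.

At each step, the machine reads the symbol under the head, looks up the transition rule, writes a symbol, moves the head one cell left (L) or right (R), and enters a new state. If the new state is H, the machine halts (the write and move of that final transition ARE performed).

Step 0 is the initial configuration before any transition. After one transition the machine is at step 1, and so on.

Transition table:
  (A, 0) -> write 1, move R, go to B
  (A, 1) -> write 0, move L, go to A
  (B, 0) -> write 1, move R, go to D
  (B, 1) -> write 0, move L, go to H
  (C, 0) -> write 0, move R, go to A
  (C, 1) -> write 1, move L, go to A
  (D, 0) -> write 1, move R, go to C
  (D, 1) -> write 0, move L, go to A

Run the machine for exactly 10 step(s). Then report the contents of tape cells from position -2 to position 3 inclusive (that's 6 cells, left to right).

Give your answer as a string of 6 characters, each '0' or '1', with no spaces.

Answer: 111001

Derivation:
Step 1: in state A at pos 0, read 0 -> (A,0)->write 1,move R,goto B. Now: state=B, head=1, tape[-2..4]=0110110 (head:    ^)
Step 2: in state B at pos 1, read 0 -> (B,0)->write 1,move R,goto D. Now: state=D, head=2, tape[-2..4]=0111110 (head:     ^)
Step 3: in state D at pos 2, read 1 -> (D,1)->write 0,move L,goto A. Now: state=A, head=1, tape[-2..4]=0111010 (head:    ^)
Step 4: in state A at pos 1, read 1 -> (A,1)->write 0,move L,goto A. Now: state=A, head=0, tape[-2..4]=0110010 (head:   ^)
Step 5: in state A at pos 0, read 1 -> (A,1)->write 0,move L,goto A. Now: state=A, head=-1, tape[-2..4]=0100010 (head:  ^)
Step 6: in state A at pos -1, read 1 -> (A,1)->write 0,move L,goto A. Now: state=A, head=-2, tape[-3..4]=00000010 (head:  ^)
Step 7: in state A at pos -2, read 0 -> (A,0)->write 1,move R,goto B. Now: state=B, head=-1, tape[-3..4]=01000010 (head:   ^)
Step 8: in state B at pos -1, read 0 -> (B,0)->write 1,move R,goto D. Now: state=D, head=0, tape[-3..4]=01100010 (head:    ^)
Step 9: in state D at pos 0, read 0 -> (D,0)->write 1,move R,goto C. Now: state=C, head=1, tape[-3..4]=01110010 (head:     ^)
Step 10: in state C at pos 1, read 0 -> (C,0)->write 0,move R,goto A. Now: state=A, head=2, tape[-3..4]=01110010 (head:      ^)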